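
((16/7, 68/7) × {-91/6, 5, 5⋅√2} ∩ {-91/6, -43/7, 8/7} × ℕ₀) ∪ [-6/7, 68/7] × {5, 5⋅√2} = [-6/7, 68/7] × {5, 5⋅√2}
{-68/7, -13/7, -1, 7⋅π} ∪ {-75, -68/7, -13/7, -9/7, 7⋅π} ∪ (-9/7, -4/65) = {-75, -68/7, -13/7, 7⋅π} ∪ [-9/7, -4/65)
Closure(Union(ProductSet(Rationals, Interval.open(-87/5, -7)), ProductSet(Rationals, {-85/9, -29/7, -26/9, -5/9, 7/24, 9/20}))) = ProductSet(Reals, Union({-29/7, -26/9, -5/9, 7/24, 9/20}, Interval(-87/5, -7)))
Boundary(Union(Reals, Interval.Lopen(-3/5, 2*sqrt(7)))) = EmptySet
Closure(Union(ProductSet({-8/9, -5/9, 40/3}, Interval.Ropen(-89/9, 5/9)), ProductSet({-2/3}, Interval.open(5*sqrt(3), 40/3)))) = Union(ProductSet({-2/3}, Interval(5*sqrt(3), 40/3)), ProductSet({-8/9, -5/9, 40/3}, Interval(-89/9, 5/9)))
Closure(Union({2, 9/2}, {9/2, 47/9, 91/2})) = {2, 9/2, 47/9, 91/2}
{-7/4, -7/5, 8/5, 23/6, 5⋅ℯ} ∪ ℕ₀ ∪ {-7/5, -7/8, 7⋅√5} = {-7/4, -7/5, -7/8, 8/5, 23/6, 7⋅√5, 5⋅ℯ} ∪ ℕ₀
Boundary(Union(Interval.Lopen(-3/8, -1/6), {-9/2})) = {-9/2, -3/8, -1/6}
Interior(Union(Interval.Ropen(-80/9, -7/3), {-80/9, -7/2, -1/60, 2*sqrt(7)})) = Interval.open(-80/9, -7/3)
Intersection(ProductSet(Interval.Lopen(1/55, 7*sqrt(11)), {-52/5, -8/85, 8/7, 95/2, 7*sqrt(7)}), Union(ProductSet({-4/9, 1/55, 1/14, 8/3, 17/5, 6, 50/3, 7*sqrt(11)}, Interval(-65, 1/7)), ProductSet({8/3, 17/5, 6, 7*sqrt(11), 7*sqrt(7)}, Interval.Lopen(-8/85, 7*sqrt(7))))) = Union(ProductSet({8/3, 17/5, 6, 7*sqrt(11), 7*sqrt(7)}, {8/7, 7*sqrt(7)}), ProductSet({1/14, 8/3, 17/5, 6, 50/3, 7*sqrt(11)}, {-52/5, -8/85}))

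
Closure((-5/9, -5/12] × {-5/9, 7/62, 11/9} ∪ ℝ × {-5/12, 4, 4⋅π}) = (ℝ × {-5/12, 4, 4⋅π}) ∪ ([-5/9, -5/12] × {-5/9, 7/62, 11/9})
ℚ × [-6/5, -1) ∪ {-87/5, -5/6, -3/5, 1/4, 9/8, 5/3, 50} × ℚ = (ℚ × [-6/5, -1)) ∪ ({-87/5, -5/6, -3/5, 1/4, 9/8, 5/3, 50} × ℚ)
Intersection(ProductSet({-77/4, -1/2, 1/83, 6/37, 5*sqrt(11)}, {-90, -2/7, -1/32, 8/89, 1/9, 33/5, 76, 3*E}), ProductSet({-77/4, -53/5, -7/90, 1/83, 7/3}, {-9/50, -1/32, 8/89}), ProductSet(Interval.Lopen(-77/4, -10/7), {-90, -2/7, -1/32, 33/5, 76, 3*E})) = EmptySet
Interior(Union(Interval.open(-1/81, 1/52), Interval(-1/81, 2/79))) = Interval.open(-1/81, 2/79)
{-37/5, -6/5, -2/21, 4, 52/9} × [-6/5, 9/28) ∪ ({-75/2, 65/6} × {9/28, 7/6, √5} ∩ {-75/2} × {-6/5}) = {-37/5, -6/5, -2/21, 4, 52/9} × [-6/5, 9/28)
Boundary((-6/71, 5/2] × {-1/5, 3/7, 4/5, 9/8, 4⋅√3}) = [-6/71, 5/2] × {-1/5, 3/7, 4/5, 9/8, 4⋅√3}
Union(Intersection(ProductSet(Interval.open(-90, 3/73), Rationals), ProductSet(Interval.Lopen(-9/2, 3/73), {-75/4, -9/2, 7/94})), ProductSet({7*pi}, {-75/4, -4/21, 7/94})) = Union(ProductSet({7*pi}, {-75/4, -4/21, 7/94}), ProductSet(Interval.open(-9/2, 3/73), {-75/4, -9/2, 7/94}))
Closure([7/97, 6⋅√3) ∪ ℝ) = (-∞, ∞)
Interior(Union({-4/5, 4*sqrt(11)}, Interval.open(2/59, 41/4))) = Interval.open(2/59, 41/4)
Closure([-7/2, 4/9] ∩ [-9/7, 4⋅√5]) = [-9/7, 4/9]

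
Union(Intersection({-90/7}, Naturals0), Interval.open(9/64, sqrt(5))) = Interval.open(9/64, sqrt(5))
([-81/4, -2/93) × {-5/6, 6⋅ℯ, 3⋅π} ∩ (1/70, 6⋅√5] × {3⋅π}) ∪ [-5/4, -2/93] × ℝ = [-5/4, -2/93] × ℝ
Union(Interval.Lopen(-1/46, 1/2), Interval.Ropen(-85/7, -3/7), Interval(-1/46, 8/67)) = Union(Interval.Ropen(-85/7, -3/7), Interval(-1/46, 1/2))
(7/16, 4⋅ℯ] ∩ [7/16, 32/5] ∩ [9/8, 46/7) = [9/8, 32/5]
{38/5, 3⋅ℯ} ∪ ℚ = ℚ ∪ {3⋅ℯ}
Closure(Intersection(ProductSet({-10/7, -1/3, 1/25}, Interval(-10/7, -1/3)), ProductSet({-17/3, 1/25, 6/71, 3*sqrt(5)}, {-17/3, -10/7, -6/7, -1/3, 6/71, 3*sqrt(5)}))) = ProductSet({1/25}, {-10/7, -6/7, -1/3})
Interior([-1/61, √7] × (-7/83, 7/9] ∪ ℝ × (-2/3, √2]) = ℝ × (-2/3, √2)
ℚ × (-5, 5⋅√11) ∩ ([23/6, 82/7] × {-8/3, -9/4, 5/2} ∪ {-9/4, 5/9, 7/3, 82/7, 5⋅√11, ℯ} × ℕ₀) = ({-9/4, 5/9, 7/3, 82/7} × {0, 1, …, 16}) ∪ ((ℚ ∩ [23/6, 82/7]) × {-8/3, -9/4, 5/2})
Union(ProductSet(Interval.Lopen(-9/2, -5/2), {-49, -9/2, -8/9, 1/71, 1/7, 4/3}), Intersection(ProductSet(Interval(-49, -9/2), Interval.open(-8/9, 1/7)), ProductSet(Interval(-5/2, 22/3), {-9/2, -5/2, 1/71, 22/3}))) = ProductSet(Interval.Lopen(-9/2, -5/2), {-49, -9/2, -8/9, 1/71, 1/7, 4/3})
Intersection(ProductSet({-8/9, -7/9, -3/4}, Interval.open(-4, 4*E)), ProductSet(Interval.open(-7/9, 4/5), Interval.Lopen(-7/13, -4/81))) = ProductSet({-3/4}, Interval.Lopen(-7/13, -4/81))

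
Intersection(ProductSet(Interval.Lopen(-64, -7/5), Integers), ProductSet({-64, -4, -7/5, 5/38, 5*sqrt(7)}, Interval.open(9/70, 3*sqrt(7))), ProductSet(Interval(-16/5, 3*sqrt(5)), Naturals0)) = ProductSet({-7/5}, Range(1, 8, 1))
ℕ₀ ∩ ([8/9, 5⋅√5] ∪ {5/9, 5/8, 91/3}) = {1, 2, …, 11}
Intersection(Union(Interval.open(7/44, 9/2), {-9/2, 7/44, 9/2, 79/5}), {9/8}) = {9/8}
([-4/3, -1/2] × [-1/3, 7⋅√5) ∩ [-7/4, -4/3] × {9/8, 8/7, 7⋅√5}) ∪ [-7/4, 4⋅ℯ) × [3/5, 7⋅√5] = [-7/4, 4⋅ℯ) × [3/5, 7⋅√5]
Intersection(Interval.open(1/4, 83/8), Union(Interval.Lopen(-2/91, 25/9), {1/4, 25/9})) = Interval.Lopen(1/4, 25/9)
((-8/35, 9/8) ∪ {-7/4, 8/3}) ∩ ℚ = {-7/4, 8/3} ∪ (ℚ ∩ (-8/35, 9/8))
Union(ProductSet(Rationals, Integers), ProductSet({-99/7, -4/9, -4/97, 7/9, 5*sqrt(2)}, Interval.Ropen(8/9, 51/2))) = Union(ProductSet({-99/7, -4/9, -4/97, 7/9, 5*sqrt(2)}, Interval.Ropen(8/9, 51/2)), ProductSet(Rationals, Integers))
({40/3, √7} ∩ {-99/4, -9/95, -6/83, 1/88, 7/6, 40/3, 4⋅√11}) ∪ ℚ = ℚ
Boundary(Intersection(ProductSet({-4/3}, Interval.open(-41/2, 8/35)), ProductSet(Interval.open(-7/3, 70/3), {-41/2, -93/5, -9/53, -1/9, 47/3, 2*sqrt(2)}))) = ProductSet({-4/3}, {-93/5, -9/53, -1/9})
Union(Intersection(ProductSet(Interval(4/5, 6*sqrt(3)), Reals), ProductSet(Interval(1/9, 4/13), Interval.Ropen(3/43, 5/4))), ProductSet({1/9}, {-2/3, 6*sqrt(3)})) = ProductSet({1/9}, {-2/3, 6*sqrt(3)})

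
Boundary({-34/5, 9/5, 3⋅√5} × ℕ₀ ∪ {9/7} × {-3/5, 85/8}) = ({9/7} × {-3/5, 85/8}) ∪ ({-34/5, 9/5, 3⋅√5} × ℕ₀)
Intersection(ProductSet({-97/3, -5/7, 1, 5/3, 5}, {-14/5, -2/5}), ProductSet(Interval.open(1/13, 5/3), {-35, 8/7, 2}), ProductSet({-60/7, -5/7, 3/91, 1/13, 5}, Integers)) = EmptySet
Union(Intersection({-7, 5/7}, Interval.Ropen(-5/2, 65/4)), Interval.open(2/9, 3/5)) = Union({5/7}, Interval.open(2/9, 3/5))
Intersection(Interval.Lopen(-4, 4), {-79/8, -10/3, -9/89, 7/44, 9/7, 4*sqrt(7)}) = {-10/3, -9/89, 7/44, 9/7}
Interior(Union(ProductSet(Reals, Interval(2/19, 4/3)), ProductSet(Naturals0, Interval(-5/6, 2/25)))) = ProductSet(Reals, Interval.open(2/19, 4/3))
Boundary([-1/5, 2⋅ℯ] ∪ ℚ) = (-∞, -1/5] ∪ [2⋅ℯ, ∞)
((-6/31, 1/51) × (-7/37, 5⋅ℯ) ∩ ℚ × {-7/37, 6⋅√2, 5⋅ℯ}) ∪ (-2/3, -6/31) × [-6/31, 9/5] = ((-2/3, -6/31) × [-6/31, 9/5]) ∪ ((ℚ ∩ (-6/31, 1/51)) × {6⋅√2})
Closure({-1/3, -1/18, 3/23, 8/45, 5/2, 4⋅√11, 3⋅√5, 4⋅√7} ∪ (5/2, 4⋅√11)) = {-1/3, -1/18, 3/23, 8/45} ∪ [5/2, 4⋅√11]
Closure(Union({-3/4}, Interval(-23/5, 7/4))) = Interval(-23/5, 7/4)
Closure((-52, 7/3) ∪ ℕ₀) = [-52, 7/3] ∪ ℕ₀ ∪ (ℕ₀ \ (-52, 7/3))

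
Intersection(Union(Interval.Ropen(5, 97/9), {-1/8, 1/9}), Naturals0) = Range(5, 11, 1)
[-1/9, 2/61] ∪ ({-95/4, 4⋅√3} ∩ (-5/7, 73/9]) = [-1/9, 2/61] ∪ {4⋅√3}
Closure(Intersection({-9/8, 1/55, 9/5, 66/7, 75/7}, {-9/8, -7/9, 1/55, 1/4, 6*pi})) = {-9/8, 1/55}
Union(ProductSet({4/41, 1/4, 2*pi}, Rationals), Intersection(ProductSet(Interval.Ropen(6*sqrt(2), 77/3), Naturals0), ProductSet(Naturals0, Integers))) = Union(ProductSet({4/41, 1/4, 2*pi}, Rationals), ProductSet(Range(9, 26, 1), Naturals0))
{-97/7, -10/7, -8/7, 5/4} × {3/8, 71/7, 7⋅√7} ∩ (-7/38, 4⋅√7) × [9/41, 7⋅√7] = {5/4} × {3/8, 71/7, 7⋅√7}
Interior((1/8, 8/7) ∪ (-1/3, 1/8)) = (-1/3, 1/8) ∪ (1/8, 8/7)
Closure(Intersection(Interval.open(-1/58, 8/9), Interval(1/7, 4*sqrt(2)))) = Interval(1/7, 8/9)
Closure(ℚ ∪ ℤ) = ℝ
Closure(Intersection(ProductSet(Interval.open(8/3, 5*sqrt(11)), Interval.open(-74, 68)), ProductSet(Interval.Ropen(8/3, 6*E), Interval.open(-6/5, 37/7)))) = Union(ProductSet({8/3, 6*E}, Interval(-6/5, 37/7)), ProductSet(Interval(8/3, 6*E), {-6/5, 37/7}), ProductSet(Interval.open(8/3, 6*E), Interval.open(-6/5, 37/7)))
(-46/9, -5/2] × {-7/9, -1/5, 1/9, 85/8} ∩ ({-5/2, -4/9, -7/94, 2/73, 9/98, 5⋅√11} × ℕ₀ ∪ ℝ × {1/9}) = (-46/9, -5/2] × {1/9}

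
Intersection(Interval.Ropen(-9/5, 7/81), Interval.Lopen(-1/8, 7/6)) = Interval.open(-1/8, 7/81)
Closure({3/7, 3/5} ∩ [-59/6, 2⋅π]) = {3/7, 3/5}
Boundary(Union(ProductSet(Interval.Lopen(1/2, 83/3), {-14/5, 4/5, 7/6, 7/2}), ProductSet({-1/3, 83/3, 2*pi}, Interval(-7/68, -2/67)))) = Union(ProductSet({-1/3, 83/3, 2*pi}, Interval(-7/68, -2/67)), ProductSet(Interval(1/2, 83/3), {-14/5, 4/5, 7/6, 7/2}))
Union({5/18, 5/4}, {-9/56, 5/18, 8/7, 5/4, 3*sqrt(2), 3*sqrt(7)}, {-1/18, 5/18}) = {-9/56, -1/18, 5/18, 8/7, 5/4, 3*sqrt(2), 3*sqrt(7)}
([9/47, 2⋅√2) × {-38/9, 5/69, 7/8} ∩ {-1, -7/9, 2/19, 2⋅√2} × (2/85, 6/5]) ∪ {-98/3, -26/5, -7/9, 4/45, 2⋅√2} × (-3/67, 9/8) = {-98/3, -26/5, -7/9, 4/45, 2⋅√2} × (-3/67, 9/8)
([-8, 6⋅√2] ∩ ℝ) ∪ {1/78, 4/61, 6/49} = [-8, 6⋅√2]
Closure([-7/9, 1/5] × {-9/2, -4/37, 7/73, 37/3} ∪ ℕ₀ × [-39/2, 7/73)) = (ℕ₀ × [-39/2, 7/73]) ∪ ([-7/9, 1/5] × {-9/2, -4/37, 7/73, 37/3})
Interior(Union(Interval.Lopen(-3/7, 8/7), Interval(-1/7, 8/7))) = Interval.open(-3/7, 8/7)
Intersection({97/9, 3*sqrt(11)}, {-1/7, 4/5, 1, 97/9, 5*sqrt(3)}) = {97/9}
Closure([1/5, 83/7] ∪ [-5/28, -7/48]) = [-5/28, -7/48] ∪ [1/5, 83/7]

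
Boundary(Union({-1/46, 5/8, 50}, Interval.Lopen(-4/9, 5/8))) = {-4/9, 5/8, 50}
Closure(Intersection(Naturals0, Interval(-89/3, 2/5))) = Range(0, 1, 1)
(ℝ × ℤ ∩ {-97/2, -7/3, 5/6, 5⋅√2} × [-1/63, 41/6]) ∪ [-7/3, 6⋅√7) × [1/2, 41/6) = ({-97/2, -7/3, 5/6, 5⋅√2} × {0, 1, …, 6}) ∪ ([-7/3, 6⋅√7) × [1/2, 41/6))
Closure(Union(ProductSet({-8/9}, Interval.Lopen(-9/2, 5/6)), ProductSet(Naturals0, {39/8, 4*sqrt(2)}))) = Union(ProductSet({-8/9}, Interval(-9/2, 5/6)), ProductSet(Naturals0, {39/8, 4*sqrt(2)}))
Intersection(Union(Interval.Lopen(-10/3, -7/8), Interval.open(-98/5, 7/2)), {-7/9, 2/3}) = {-7/9, 2/3}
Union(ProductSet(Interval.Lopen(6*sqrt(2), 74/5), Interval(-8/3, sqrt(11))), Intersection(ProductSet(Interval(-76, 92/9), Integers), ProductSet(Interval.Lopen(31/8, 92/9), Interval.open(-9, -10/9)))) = Union(ProductSet(Interval.Lopen(31/8, 92/9), Range(-8, -1, 1)), ProductSet(Interval.Lopen(6*sqrt(2), 74/5), Interval(-8/3, sqrt(11))))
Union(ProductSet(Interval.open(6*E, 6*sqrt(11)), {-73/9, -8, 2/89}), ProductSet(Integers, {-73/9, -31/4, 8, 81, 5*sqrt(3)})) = Union(ProductSet(Integers, {-73/9, -31/4, 8, 81, 5*sqrt(3)}), ProductSet(Interval.open(6*E, 6*sqrt(11)), {-73/9, -8, 2/89}))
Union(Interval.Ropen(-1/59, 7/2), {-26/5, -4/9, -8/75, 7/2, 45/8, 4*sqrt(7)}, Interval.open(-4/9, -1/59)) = Union({-26/5, 45/8, 4*sqrt(7)}, Interval(-4/9, 7/2))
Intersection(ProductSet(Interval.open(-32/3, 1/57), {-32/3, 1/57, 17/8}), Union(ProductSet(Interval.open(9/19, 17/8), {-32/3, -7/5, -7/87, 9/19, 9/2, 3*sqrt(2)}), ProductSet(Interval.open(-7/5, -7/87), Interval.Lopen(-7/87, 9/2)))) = ProductSet(Interval.open(-7/5, -7/87), {1/57, 17/8})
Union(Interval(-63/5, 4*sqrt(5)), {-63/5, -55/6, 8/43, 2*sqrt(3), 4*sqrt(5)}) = Interval(-63/5, 4*sqrt(5))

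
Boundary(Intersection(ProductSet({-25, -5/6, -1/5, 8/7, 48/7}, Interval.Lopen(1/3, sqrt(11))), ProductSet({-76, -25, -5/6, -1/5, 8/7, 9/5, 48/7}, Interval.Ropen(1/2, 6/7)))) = ProductSet({-25, -5/6, -1/5, 8/7, 48/7}, Interval(1/2, 6/7))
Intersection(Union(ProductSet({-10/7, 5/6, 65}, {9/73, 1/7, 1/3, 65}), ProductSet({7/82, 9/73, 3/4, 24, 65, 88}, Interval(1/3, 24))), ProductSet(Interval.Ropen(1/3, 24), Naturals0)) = Union(ProductSet({3/4}, Range(1, 25, 1)), ProductSet({5/6}, {65}))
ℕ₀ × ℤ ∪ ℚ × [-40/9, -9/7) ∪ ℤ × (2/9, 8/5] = (ℕ₀ × ℤ) ∪ (ℤ × (2/9, 8/5]) ∪ (ℚ × [-40/9, -9/7))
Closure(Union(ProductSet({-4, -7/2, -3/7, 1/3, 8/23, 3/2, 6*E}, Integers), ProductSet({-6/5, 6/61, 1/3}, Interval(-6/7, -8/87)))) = Union(ProductSet({-6/5, 6/61, 1/3}, Interval(-6/7, -8/87)), ProductSet({-4, -7/2, -3/7, 1/3, 8/23, 3/2, 6*E}, Integers))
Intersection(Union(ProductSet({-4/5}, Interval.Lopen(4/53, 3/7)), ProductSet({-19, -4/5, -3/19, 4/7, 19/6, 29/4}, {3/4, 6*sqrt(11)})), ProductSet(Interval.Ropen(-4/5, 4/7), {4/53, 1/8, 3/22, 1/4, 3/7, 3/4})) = Union(ProductSet({-4/5}, {1/8, 3/22, 1/4, 3/7}), ProductSet({-4/5, -3/19}, {3/4}))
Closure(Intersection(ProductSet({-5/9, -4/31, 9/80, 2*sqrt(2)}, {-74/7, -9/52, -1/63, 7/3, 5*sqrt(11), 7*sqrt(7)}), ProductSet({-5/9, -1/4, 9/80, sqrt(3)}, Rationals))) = ProductSet({-5/9, 9/80}, {-74/7, -9/52, -1/63, 7/3})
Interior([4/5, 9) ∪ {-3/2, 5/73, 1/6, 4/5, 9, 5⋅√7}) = (4/5, 9)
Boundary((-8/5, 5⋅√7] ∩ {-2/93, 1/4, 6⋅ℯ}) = {-2/93, 1/4}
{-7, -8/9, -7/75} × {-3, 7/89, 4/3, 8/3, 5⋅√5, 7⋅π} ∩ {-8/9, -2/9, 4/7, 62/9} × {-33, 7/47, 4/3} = {-8/9} × {4/3}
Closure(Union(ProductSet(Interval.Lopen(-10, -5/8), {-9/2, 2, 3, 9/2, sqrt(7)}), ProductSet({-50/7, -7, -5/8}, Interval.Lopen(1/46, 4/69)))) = Union(ProductSet({-50/7, -7, -5/8}, Interval(1/46, 4/69)), ProductSet(Interval(-10, -5/8), {-9/2, 2, 3, 9/2, sqrt(7)}))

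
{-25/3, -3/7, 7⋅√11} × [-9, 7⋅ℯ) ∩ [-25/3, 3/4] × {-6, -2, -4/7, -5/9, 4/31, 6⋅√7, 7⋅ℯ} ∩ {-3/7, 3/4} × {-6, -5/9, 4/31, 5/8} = {-3/7} × {-6, -5/9, 4/31}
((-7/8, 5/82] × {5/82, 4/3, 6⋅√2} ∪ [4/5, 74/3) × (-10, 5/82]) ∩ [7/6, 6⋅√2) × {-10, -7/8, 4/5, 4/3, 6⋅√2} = [7/6, 6⋅√2) × {-7/8}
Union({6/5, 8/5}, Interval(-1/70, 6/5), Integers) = Union({8/5}, Integers, Interval(-1/70, 6/5))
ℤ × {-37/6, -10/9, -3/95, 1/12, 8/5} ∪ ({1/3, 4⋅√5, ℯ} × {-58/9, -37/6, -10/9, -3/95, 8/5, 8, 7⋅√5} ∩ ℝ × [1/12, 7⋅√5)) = (ℤ × {-37/6, -10/9, -3/95, 1/12, 8/5}) ∪ ({1/3, 4⋅√5, ℯ} × {8/5, 8})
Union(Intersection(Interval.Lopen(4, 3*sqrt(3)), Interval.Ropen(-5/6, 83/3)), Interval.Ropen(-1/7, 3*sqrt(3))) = Interval(-1/7, 3*sqrt(3))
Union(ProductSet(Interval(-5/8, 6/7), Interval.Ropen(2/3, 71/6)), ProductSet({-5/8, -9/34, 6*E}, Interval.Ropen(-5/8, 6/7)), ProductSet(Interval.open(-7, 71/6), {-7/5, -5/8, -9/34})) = Union(ProductSet({-5/8, -9/34, 6*E}, Interval.Ropen(-5/8, 6/7)), ProductSet(Interval.open(-7, 71/6), {-7/5, -5/8, -9/34}), ProductSet(Interval(-5/8, 6/7), Interval.Ropen(2/3, 71/6)))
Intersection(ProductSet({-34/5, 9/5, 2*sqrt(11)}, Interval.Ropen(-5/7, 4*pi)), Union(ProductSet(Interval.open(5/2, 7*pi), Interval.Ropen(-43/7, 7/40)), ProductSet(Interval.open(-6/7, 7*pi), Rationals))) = Union(ProductSet({2*sqrt(11)}, Interval.Ropen(-5/7, 7/40)), ProductSet({9/5, 2*sqrt(11)}, Intersection(Interval.Ropen(-5/7, 4*pi), Rationals)))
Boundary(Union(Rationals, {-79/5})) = Reals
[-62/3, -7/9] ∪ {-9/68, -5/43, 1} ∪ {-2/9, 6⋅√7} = [-62/3, -7/9] ∪ {-2/9, -9/68, -5/43, 1, 6⋅√7}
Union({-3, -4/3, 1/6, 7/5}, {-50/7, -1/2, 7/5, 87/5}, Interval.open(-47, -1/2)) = Union({1/6, 7/5, 87/5}, Interval.Lopen(-47, -1/2))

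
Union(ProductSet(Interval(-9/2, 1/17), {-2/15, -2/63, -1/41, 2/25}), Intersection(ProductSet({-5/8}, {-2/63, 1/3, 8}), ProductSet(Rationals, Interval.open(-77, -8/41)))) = ProductSet(Interval(-9/2, 1/17), {-2/15, -2/63, -1/41, 2/25})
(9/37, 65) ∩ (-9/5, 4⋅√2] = (9/37, 4⋅√2]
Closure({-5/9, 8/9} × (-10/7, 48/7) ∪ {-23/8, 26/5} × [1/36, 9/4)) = ({-23/8, 26/5} × [1/36, 9/4]) ∪ ({-5/9, 8/9} × [-10/7, 48/7])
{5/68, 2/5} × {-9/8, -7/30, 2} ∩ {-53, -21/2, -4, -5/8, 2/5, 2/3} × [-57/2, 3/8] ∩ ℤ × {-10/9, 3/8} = ∅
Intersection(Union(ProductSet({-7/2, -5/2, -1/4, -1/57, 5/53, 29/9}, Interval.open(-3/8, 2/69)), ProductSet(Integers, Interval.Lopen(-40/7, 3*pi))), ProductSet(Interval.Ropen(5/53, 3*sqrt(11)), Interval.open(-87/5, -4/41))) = Union(ProductSet({5/53, 29/9}, Interval.open(-3/8, -4/41)), ProductSet(Range(1, 10, 1), Interval.open(-40/7, -4/41)))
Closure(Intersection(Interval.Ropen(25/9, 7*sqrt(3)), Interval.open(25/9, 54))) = Interval(25/9, 7*sqrt(3))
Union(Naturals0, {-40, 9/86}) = Union({-40, 9/86}, Naturals0)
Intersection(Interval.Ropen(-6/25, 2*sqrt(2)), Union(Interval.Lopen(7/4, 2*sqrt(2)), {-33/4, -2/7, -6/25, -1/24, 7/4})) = Union({-6/25, -1/24}, Interval.Ropen(7/4, 2*sqrt(2)))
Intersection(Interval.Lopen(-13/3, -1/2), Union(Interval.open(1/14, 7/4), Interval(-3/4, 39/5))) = Interval(-3/4, -1/2)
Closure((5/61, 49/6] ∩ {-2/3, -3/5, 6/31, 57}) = {6/31}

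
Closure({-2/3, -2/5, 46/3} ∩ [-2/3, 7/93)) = {-2/3, -2/5}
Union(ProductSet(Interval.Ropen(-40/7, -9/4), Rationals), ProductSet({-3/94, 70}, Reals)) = Union(ProductSet({-3/94, 70}, Reals), ProductSet(Interval.Ropen(-40/7, -9/4), Rationals))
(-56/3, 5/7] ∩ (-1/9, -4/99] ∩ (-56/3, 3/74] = (-1/9, -4/99]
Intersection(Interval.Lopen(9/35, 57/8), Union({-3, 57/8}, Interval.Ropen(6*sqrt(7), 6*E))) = {57/8}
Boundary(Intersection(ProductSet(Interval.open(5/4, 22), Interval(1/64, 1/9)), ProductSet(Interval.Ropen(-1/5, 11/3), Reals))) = Union(ProductSet({5/4, 11/3}, Interval(1/64, 1/9)), ProductSet(Interval(5/4, 11/3), {1/64, 1/9}))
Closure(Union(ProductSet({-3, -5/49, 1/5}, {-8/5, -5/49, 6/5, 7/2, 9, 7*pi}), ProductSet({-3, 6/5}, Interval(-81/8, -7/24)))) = Union(ProductSet({-3, 6/5}, Interval(-81/8, -7/24)), ProductSet({-3, -5/49, 1/5}, {-8/5, -5/49, 6/5, 7/2, 9, 7*pi}))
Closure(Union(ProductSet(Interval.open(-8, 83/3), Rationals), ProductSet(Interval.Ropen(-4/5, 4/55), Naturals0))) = ProductSet(Interval(-8, 83/3), Reals)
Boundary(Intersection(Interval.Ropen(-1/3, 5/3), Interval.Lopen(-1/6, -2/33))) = {-1/6, -2/33}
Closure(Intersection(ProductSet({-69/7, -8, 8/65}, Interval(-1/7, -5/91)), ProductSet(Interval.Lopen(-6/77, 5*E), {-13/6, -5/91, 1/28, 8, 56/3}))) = ProductSet({8/65}, {-5/91})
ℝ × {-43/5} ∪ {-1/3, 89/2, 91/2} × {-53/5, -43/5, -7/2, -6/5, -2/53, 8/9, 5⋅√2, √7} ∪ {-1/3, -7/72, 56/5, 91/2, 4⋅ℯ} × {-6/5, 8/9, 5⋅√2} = (ℝ × {-43/5}) ∪ ({-1/3, -7/72, 56/5, 91/2, 4⋅ℯ} × {-6/5, 8/9, 5⋅√2}) ∪ ({-1/3, 89/2, 91/2} × {-53/5, -43/5, -7/2, -6/5, -2/53, 8/9, 5⋅√2, √7})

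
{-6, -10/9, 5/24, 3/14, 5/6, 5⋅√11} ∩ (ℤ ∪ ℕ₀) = {-6}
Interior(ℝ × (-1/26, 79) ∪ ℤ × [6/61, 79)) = ℝ × (-1/26, 79)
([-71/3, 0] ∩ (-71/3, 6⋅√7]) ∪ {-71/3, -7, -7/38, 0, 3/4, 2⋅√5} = [-71/3, 0] ∪ {3/4, 2⋅√5}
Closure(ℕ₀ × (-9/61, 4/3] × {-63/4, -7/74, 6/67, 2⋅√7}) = ℕ₀ × [-9/61, 4/3] × {-63/4, -7/74, 6/67, 2⋅√7}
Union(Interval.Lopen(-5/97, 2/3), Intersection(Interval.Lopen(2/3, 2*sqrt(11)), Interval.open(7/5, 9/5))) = Union(Interval.Lopen(-5/97, 2/3), Interval.open(7/5, 9/5))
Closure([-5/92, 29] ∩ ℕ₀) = {0, 1, …, 29}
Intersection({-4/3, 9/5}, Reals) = {-4/3, 9/5}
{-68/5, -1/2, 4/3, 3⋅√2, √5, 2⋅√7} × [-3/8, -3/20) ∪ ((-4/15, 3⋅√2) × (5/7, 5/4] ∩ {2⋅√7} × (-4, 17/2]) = {-68/5, -1/2, 4/3, 3⋅√2, √5, 2⋅√7} × [-3/8, -3/20)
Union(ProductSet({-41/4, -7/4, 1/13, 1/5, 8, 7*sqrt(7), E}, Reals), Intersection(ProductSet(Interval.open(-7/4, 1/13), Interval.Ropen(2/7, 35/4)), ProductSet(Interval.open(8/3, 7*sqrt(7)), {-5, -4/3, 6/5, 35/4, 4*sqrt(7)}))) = ProductSet({-41/4, -7/4, 1/13, 1/5, 8, 7*sqrt(7), E}, Reals)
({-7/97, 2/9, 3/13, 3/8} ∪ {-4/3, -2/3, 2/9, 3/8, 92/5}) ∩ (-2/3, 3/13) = {-7/97, 2/9}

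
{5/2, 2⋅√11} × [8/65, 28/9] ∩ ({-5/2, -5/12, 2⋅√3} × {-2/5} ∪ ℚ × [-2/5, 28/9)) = {5/2} × [8/65, 28/9)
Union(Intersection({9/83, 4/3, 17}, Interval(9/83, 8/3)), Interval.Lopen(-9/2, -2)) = Union({9/83, 4/3}, Interval.Lopen(-9/2, -2))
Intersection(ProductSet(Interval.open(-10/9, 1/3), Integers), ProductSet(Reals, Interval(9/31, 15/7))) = ProductSet(Interval.open(-10/9, 1/3), Range(1, 3, 1))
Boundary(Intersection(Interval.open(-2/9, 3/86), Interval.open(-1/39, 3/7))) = {-1/39, 3/86}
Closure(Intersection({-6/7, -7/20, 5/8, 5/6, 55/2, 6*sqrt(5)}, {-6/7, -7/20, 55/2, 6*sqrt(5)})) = {-6/7, -7/20, 55/2, 6*sqrt(5)}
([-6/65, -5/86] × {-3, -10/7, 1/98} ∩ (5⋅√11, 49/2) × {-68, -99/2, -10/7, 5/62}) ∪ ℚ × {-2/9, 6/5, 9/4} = ℚ × {-2/9, 6/5, 9/4}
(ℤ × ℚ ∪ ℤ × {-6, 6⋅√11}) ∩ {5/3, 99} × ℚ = {99} × ℚ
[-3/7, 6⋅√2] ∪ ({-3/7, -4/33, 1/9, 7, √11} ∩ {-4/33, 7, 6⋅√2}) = [-3/7, 6⋅√2]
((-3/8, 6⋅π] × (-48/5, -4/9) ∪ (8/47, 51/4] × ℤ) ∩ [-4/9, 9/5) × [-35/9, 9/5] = ((8/47, 9/5) × {-3, -2, …, 1}) ∪ ((-3/8, 9/5) × [-35/9, -4/9))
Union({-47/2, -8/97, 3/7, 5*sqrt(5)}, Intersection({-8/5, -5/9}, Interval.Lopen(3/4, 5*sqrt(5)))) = {-47/2, -8/97, 3/7, 5*sqrt(5)}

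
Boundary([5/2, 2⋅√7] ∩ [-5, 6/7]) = ∅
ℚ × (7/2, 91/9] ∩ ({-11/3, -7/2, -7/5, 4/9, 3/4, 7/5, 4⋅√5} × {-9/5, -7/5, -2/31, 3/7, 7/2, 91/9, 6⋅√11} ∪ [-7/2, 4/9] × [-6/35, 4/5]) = {-11/3, -7/2, -7/5, 4/9, 3/4, 7/5} × {91/9}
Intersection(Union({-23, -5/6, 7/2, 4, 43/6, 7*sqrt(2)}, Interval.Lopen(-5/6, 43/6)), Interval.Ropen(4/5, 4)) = Interval.Ropen(4/5, 4)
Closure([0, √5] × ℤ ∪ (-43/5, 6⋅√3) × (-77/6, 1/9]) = ([0, √5] × ℤ) ∪ ({-43/5, 6⋅√3} × [-77/6, 1/9]) ∪ ([-43/5, 6⋅√3] × {-77/6, 1/9}) ∪ ((-43/5, 6⋅√3) × (-77/6, 1/9])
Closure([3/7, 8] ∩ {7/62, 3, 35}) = {3}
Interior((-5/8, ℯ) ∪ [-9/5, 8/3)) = (-9/5, ℯ)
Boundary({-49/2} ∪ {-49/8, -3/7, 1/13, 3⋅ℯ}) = {-49/2, -49/8, -3/7, 1/13, 3⋅ℯ}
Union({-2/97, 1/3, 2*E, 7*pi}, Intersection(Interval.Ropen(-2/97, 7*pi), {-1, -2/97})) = {-2/97, 1/3, 2*E, 7*pi}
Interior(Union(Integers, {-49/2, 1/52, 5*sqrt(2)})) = EmptySet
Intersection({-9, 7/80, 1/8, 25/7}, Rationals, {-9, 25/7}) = {-9, 25/7}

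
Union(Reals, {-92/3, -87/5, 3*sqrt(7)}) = Reals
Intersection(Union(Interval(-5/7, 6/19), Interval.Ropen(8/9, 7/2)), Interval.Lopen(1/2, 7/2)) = Interval.Ropen(8/9, 7/2)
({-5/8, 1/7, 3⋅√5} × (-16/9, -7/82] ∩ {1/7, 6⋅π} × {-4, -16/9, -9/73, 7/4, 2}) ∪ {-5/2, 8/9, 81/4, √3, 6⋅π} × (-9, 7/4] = ({1/7} × {-9/73}) ∪ ({-5/2, 8/9, 81/4, √3, 6⋅π} × (-9, 7/4])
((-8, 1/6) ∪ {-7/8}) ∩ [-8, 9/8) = (-8, 1/6)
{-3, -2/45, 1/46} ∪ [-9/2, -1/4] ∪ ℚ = ℚ ∪ [-9/2, -1/4]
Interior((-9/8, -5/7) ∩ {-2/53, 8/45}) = ∅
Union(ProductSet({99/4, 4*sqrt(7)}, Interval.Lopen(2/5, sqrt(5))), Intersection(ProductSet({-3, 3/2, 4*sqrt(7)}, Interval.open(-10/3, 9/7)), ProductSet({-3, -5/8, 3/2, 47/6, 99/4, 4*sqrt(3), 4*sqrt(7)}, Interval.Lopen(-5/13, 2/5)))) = Union(ProductSet({99/4, 4*sqrt(7)}, Interval.Lopen(2/5, sqrt(5))), ProductSet({-3, 3/2, 4*sqrt(7)}, Interval.Lopen(-5/13, 2/5)))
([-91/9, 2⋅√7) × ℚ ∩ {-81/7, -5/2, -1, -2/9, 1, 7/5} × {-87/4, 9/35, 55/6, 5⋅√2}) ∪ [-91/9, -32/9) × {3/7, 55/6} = ([-91/9, -32/9) × {3/7, 55/6}) ∪ ({-5/2, -1, -2/9, 1, 7/5} × {-87/4, 9/35, 55/6})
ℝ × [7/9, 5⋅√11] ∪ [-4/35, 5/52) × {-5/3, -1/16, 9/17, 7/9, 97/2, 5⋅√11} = (ℝ × [7/9, 5⋅√11]) ∪ ([-4/35, 5/52) × {-5/3, -1/16, 9/17, 7/9, 97/2, 5⋅√11})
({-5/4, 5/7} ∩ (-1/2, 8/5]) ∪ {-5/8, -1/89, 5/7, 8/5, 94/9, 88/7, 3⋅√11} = {-5/8, -1/89, 5/7, 8/5, 94/9, 88/7, 3⋅√11}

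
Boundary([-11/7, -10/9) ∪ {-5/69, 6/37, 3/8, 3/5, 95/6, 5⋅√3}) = {-11/7, -10/9, -5/69, 6/37, 3/8, 3/5, 95/6, 5⋅√3}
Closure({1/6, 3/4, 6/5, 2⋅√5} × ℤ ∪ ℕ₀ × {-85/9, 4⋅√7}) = (ℕ₀ × {-85/9, 4⋅√7}) ∪ ({1/6, 3/4, 6/5, 2⋅√5} × ℤ)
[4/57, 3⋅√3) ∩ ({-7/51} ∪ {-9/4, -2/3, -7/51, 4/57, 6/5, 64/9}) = {4/57, 6/5}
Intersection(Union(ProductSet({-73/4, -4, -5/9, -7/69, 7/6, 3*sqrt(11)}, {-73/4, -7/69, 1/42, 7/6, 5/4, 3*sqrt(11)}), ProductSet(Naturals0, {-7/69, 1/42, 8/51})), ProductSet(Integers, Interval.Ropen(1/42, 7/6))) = Union(ProductSet({-4}, {1/42}), ProductSet(Naturals0, {1/42, 8/51}))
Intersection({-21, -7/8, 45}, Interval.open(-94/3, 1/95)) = {-21, -7/8}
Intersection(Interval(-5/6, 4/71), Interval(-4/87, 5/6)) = Interval(-4/87, 4/71)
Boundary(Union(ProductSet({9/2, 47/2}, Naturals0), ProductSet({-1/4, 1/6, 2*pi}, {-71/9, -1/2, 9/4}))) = Union(ProductSet({9/2, 47/2}, Naturals0), ProductSet({-1/4, 1/6, 2*pi}, {-71/9, -1/2, 9/4}))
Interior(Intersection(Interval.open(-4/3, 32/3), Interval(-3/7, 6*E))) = Interval.open(-3/7, 32/3)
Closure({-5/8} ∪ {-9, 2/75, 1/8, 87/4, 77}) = {-9, -5/8, 2/75, 1/8, 87/4, 77}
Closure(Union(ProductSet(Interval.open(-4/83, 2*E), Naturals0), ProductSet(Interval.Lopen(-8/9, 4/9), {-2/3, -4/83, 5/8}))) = Union(ProductSet(Interval(-8/9, 4/9), {-2/3, -4/83, 5/8}), ProductSet(Interval(-4/83, 2*E), Naturals0))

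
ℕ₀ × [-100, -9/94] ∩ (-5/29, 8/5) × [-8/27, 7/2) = {0, 1} × [-8/27, -9/94]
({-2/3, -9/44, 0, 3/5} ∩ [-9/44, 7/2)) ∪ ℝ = ℝ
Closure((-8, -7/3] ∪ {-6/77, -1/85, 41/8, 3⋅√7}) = [-8, -7/3] ∪ {-6/77, -1/85, 41/8, 3⋅√7}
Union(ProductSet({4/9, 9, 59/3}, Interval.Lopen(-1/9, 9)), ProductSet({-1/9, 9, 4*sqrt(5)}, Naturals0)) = Union(ProductSet({-1/9, 9, 4*sqrt(5)}, Naturals0), ProductSet({4/9, 9, 59/3}, Interval.Lopen(-1/9, 9)))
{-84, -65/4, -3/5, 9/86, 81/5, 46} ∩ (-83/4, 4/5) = {-65/4, -3/5, 9/86}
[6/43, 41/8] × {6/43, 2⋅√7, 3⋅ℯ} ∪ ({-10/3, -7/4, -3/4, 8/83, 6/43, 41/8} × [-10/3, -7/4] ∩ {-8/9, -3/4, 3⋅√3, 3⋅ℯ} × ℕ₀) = [6/43, 41/8] × {6/43, 2⋅√7, 3⋅ℯ}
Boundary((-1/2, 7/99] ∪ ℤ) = {-1/2, 7/99} ∪ (ℤ \ (-1/2, 7/99))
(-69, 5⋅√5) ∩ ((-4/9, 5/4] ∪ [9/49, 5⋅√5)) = (-4/9, 5⋅√5)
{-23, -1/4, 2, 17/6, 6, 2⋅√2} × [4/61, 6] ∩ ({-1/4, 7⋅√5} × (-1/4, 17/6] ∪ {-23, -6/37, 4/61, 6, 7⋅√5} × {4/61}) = ({-23, 6} × {4/61}) ∪ ({-1/4} × [4/61, 17/6])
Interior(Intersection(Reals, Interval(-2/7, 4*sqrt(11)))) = Interval.open(-2/7, 4*sqrt(11))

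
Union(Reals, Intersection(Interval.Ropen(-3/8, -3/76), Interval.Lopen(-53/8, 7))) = Interval(-oo, oo)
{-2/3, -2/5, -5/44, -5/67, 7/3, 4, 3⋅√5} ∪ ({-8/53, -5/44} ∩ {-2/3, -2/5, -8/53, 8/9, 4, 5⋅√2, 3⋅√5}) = {-2/3, -2/5, -8/53, -5/44, -5/67, 7/3, 4, 3⋅√5}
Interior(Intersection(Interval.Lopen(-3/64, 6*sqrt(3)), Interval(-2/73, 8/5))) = Interval.open(-2/73, 8/5)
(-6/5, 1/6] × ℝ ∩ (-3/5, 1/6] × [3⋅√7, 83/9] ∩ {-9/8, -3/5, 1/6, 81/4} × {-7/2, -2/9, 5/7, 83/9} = {1/6} × {83/9}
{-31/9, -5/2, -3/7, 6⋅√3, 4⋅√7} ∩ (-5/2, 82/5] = {-3/7, 6⋅√3, 4⋅√7}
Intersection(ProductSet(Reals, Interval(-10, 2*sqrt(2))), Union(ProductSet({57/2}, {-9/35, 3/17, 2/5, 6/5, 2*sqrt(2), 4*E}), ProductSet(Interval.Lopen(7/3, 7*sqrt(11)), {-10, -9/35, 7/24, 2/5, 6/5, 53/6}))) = Union(ProductSet({57/2}, {-9/35, 3/17, 2/5, 6/5, 2*sqrt(2)}), ProductSet(Interval.Lopen(7/3, 7*sqrt(11)), {-10, -9/35, 7/24, 2/5, 6/5}))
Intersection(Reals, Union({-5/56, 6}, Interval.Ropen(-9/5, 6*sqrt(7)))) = Interval.Ropen(-9/5, 6*sqrt(7))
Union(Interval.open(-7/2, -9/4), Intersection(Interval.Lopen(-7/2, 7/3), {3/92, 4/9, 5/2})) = Union({3/92, 4/9}, Interval.open(-7/2, -9/4))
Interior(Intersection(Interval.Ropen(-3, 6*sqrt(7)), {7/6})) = EmptySet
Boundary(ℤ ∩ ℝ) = ℤ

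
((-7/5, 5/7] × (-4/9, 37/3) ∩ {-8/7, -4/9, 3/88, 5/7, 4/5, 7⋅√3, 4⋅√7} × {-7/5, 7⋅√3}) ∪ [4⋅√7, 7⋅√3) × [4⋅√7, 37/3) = ({-8/7, -4/9, 3/88, 5/7} × {7⋅√3}) ∪ ([4⋅√7, 7⋅√3) × [4⋅√7, 37/3))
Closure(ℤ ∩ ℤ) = ℤ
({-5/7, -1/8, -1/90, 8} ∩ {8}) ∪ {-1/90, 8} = {-1/90, 8}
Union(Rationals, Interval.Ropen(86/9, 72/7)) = Union(Interval(86/9, 72/7), Rationals)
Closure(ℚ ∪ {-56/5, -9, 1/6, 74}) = ℝ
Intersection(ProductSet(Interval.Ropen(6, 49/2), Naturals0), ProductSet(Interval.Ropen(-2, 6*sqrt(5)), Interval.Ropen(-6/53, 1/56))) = ProductSet(Interval.Ropen(6, 6*sqrt(5)), Range(0, 1, 1))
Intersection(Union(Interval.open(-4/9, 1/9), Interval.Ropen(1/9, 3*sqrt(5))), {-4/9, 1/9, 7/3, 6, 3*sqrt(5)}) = {1/9, 7/3, 6}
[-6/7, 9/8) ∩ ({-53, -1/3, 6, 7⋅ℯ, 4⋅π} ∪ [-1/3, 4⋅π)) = [-1/3, 9/8)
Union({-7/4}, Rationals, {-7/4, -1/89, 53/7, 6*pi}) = Union({6*pi}, Rationals)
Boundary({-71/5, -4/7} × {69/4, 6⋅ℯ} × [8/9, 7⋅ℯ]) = {-71/5, -4/7} × {69/4, 6⋅ℯ} × [8/9, 7⋅ℯ]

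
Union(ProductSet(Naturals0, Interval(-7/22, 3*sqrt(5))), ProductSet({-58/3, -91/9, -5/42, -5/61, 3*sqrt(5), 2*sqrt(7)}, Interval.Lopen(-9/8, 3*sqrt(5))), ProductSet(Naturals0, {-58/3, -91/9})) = Union(ProductSet({-58/3, -91/9, -5/42, -5/61, 3*sqrt(5), 2*sqrt(7)}, Interval.Lopen(-9/8, 3*sqrt(5))), ProductSet(Naturals0, Union({-58/3, -91/9}, Interval(-7/22, 3*sqrt(5)))))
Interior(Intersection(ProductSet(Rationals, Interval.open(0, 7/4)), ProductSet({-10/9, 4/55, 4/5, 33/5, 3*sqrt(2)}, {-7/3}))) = EmptySet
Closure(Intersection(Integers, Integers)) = Integers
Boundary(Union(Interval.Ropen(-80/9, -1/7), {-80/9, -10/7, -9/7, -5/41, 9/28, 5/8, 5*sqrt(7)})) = {-80/9, -1/7, -5/41, 9/28, 5/8, 5*sqrt(7)}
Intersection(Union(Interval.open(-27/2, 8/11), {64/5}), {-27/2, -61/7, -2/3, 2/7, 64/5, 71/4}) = {-61/7, -2/3, 2/7, 64/5}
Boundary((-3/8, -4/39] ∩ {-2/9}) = {-2/9}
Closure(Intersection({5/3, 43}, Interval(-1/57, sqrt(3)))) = {5/3}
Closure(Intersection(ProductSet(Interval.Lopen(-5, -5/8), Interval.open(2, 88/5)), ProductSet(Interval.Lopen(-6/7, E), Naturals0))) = ProductSet(Interval(-6/7, -5/8), Range(3, 18, 1))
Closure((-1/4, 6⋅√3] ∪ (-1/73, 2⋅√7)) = [-1/4, 6⋅√3]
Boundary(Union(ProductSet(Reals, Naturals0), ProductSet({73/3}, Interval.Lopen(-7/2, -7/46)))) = Union(ProductSet({73/3}, Interval(-7/2, -7/46)), ProductSet(Reals, Naturals0))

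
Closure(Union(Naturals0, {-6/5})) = Union({-6/5}, Naturals0)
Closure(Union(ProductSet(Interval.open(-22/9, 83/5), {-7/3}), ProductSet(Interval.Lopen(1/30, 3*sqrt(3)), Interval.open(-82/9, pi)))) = Union(ProductSet({1/30, 3*sqrt(3)}, Interval(-82/9, pi)), ProductSet(Interval(-22/9, 83/5), {-7/3}), ProductSet(Interval(1/30, 3*sqrt(3)), {-82/9, pi}), ProductSet(Interval.Lopen(1/30, 3*sqrt(3)), Interval.open(-82/9, pi)))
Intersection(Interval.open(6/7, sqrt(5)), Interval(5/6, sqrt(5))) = Interval.open(6/7, sqrt(5))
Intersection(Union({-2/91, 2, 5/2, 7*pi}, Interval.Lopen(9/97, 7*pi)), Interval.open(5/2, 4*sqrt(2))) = Interval.open(5/2, 4*sqrt(2))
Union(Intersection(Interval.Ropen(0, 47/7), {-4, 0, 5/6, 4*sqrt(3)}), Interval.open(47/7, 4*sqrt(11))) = Union({0, 5/6}, Interval.open(47/7, 4*sqrt(11)))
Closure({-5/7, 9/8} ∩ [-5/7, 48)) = {-5/7, 9/8}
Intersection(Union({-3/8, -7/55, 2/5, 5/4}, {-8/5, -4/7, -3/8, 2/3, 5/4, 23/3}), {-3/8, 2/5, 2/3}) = {-3/8, 2/5, 2/3}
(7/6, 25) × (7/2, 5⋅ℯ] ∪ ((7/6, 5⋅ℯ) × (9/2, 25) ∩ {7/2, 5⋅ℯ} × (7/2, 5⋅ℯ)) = (7/6, 25) × (7/2, 5⋅ℯ]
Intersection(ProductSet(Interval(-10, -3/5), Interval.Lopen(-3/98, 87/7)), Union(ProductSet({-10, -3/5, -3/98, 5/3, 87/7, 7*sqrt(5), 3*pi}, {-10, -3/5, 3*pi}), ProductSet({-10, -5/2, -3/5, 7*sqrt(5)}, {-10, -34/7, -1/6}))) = ProductSet({-10, -3/5}, {3*pi})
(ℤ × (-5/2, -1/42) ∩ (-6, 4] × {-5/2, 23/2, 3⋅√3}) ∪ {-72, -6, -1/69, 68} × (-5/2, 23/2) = {-72, -6, -1/69, 68} × (-5/2, 23/2)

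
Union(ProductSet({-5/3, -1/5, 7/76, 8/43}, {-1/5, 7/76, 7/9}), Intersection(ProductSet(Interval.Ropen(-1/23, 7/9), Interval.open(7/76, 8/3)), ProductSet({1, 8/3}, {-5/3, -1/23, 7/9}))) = ProductSet({-5/3, -1/5, 7/76, 8/43}, {-1/5, 7/76, 7/9})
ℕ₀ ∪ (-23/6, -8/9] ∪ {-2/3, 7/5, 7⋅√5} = (-23/6, -8/9] ∪ {-2/3, 7/5, 7⋅√5} ∪ ℕ₀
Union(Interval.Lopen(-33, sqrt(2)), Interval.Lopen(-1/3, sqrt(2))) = Interval.Lopen(-33, sqrt(2))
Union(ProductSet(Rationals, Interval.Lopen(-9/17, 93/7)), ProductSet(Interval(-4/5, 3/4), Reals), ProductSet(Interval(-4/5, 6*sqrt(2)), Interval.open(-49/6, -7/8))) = Union(ProductSet(Interval(-4/5, 3/4), Reals), ProductSet(Interval(-4/5, 6*sqrt(2)), Interval.open(-49/6, -7/8)), ProductSet(Rationals, Interval.Lopen(-9/17, 93/7)))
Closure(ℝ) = ℝ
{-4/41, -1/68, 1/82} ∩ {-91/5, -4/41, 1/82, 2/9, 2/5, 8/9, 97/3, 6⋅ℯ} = {-4/41, 1/82}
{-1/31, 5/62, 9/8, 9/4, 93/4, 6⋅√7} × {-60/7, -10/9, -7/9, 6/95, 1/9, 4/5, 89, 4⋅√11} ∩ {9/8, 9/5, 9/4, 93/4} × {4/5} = {9/8, 9/4, 93/4} × {4/5}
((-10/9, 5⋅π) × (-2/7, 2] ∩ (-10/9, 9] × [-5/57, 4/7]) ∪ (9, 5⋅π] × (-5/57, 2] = ((-10/9, 9] × [-5/57, 4/7]) ∪ ((9, 5⋅π] × (-5/57, 2])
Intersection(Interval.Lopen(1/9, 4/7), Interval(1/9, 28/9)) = Interval.Lopen(1/9, 4/7)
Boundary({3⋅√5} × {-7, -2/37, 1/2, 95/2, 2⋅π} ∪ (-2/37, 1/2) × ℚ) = ([-2/37, 1/2] × ℝ) ∪ ({3⋅√5} × {-7, -2/37, 1/2, 95/2, 2⋅π})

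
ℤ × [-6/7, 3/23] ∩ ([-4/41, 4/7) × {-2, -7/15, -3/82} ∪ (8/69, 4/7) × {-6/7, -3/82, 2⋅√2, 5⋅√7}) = {0} × {-7/15, -3/82}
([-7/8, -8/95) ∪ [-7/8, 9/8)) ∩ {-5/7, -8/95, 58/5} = {-5/7, -8/95}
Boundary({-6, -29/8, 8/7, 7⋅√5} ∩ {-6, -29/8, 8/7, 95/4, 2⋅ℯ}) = {-6, -29/8, 8/7}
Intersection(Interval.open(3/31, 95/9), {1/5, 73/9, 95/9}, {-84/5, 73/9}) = {73/9}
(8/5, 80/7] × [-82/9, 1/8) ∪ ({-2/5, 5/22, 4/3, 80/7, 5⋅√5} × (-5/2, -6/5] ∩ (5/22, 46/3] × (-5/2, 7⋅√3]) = ((8/5, 80/7] × [-82/9, 1/8)) ∪ ({4/3, 80/7, 5⋅√5} × (-5/2, -6/5])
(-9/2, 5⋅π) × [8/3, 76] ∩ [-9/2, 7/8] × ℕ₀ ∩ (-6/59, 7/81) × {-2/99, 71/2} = ∅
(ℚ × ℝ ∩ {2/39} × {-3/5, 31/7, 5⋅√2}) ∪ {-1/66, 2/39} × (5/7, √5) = ({2/39} × {-3/5, 31/7, 5⋅√2}) ∪ ({-1/66, 2/39} × (5/7, √5))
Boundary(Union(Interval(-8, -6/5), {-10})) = {-10, -8, -6/5}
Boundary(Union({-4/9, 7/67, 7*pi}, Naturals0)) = Union({-4/9, 7/67, 7*pi}, Naturals0)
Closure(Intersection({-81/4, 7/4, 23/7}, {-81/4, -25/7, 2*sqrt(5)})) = {-81/4}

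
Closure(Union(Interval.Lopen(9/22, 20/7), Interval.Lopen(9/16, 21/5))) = Interval(9/22, 21/5)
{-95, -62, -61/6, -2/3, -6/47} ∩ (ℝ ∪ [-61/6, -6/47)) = {-95, -62, -61/6, -2/3, -6/47}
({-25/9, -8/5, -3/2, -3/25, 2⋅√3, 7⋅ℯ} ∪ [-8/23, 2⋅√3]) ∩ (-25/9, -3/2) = {-8/5}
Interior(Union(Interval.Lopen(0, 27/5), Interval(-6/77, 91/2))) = Interval.open(-6/77, 91/2)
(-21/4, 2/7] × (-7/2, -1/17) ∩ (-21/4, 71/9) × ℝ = (-21/4, 2/7] × (-7/2, -1/17)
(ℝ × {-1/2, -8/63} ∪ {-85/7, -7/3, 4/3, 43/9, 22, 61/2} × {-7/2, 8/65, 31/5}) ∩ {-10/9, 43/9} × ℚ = ({43/9} × {-7/2, 8/65, 31/5}) ∪ ({-10/9, 43/9} × {-1/2, -8/63})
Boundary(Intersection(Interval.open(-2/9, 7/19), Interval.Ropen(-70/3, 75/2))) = {-2/9, 7/19}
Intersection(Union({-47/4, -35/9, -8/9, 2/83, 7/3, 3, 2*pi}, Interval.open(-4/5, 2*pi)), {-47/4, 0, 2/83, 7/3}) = {-47/4, 0, 2/83, 7/3}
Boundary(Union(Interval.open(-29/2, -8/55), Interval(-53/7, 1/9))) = {-29/2, 1/9}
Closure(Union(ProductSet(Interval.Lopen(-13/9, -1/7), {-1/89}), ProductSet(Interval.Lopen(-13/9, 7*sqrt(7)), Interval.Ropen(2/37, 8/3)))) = Union(ProductSet({-13/9, 7*sqrt(7)}, Interval(2/37, 8/3)), ProductSet(Interval(-13/9, -1/7), {-1/89}), ProductSet(Interval(-13/9, 7*sqrt(7)), {2/37, 8/3}), ProductSet(Interval.Lopen(-13/9, 7*sqrt(7)), Interval.Ropen(2/37, 8/3)))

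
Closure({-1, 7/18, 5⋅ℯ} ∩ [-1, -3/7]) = {-1}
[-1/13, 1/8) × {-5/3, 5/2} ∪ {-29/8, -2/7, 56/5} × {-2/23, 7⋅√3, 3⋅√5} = ([-1/13, 1/8) × {-5/3, 5/2}) ∪ ({-29/8, -2/7, 56/5} × {-2/23, 7⋅√3, 3⋅√5})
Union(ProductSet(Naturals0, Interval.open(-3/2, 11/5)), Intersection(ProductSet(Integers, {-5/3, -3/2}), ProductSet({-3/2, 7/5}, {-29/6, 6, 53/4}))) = ProductSet(Naturals0, Interval.open(-3/2, 11/5))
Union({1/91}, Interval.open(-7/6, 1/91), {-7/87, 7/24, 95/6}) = Union({7/24, 95/6}, Interval.Lopen(-7/6, 1/91))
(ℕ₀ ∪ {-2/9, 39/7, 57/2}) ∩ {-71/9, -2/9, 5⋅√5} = {-2/9}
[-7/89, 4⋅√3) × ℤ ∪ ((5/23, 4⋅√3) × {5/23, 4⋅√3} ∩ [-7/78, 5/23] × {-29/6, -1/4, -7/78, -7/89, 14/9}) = [-7/89, 4⋅√3) × ℤ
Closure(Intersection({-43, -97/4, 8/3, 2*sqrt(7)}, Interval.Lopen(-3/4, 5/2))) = EmptySet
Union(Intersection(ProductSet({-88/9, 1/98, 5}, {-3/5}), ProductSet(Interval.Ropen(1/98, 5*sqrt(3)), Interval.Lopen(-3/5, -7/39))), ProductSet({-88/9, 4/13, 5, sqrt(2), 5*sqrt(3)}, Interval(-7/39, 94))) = ProductSet({-88/9, 4/13, 5, sqrt(2), 5*sqrt(3)}, Interval(-7/39, 94))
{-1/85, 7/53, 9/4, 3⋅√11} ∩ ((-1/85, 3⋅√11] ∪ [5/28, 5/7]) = {7/53, 9/4, 3⋅√11}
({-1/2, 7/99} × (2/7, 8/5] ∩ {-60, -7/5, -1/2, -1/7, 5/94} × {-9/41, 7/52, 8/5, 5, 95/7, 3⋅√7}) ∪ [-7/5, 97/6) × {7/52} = ({-1/2} × {8/5}) ∪ ([-7/5, 97/6) × {7/52})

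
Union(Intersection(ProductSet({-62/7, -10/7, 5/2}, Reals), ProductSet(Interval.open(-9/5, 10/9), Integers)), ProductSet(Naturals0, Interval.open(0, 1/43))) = Union(ProductSet({-10/7}, Integers), ProductSet(Naturals0, Interval.open(0, 1/43)))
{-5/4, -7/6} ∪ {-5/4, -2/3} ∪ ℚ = ℚ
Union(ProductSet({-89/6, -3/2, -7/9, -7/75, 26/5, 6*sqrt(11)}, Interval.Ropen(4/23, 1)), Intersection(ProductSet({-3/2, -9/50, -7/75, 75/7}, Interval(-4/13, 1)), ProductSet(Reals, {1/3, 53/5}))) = Union(ProductSet({-3/2, -9/50, -7/75, 75/7}, {1/3}), ProductSet({-89/6, -3/2, -7/9, -7/75, 26/5, 6*sqrt(11)}, Interval.Ropen(4/23, 1)))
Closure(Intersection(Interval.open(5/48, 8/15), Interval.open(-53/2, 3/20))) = Interval(5/48, 3/20)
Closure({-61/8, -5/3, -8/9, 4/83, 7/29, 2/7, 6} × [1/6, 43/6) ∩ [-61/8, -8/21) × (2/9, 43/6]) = {-61/8, -5/3, -8/9} × [2/9, 43/6]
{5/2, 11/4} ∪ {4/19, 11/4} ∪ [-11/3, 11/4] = [-11/3, 11/4]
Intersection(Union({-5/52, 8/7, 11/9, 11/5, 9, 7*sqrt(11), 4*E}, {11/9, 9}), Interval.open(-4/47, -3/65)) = EmptySet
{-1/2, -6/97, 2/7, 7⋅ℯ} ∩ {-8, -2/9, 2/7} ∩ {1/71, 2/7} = {2/7}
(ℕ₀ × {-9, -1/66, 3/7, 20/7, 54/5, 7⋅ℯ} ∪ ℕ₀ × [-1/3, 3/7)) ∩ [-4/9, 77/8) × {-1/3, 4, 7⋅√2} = {0, 1, …, 9} × {-1/3}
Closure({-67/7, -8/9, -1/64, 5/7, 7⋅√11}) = {-67/7, -8/9, -1/64, 5/7, 7⋅√11}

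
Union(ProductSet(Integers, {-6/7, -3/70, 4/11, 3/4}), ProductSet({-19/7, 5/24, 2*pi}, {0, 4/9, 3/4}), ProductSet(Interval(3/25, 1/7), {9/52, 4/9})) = Union(ProductSet({-19/7, 5/24, 2*pi}, {0, 4/9, 3/4}), ProductSet(Integers, {-6/7, -3/70, 4/11, 3/4}), ProductSet(Interval(3/25, 1/7), {9/52, 4/9}))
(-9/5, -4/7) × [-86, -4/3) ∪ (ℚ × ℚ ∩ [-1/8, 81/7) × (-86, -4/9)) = ((-9/5, -4/7) × [-86, -4/3)) ∪ ((ℚ ∩ [-1/8, 81/7)) × (ℚ ∩ (-86, -4/9)))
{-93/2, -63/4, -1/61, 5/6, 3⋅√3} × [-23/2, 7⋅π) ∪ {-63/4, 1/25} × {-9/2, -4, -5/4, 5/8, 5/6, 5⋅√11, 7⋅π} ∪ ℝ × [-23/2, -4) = (ℝ × [-23/2, -4)) ∪ ({-63/4, 1/25} × {-9/2, -4, -5/4, 5/8, 5/6, 5⋅√11, 7⋅π}) ∪ ({-93/2, -63/4, -1/61, 5/6, 3⋅√3} × [-23/2, 7⋅π))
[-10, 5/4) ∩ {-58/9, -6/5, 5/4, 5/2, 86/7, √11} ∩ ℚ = {-58/9, -6/5}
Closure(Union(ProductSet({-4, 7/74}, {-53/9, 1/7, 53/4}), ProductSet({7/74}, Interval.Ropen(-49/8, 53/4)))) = Union(ProductSet({7/74}, Interval(-49/8, 53/4)), ProductSet({-4, 7/74}, {-53/9, 1/7, 53/4}))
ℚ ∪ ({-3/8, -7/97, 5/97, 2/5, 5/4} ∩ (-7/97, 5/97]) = ℚ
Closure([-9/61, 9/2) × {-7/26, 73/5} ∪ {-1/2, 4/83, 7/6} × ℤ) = ({-1/2, 4/83, 7/6} × ℤ) ∪ ([-9/61, 9/2] × {-7/26, 73/5})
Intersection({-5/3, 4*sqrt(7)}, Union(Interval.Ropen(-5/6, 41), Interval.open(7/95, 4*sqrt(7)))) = {4*sqrt(7)}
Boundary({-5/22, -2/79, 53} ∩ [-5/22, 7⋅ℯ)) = {-5/22, -2/79}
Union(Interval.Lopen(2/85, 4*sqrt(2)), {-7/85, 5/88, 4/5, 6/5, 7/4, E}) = Union({-7/85}, Interval.Lopen(2/85, 4*sqrt(2)))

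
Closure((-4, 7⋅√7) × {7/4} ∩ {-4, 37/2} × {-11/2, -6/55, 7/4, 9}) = {37/2} × {7/4}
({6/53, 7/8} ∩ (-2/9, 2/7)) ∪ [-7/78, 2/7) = [-7/78, 2/7)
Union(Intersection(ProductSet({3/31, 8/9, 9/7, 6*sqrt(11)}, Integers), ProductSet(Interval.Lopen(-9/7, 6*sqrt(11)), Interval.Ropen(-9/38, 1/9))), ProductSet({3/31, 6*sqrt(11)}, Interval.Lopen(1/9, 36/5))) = Union(ProductSet({3/31, 6*sqrt(11)}, Interval.Lopen(1/9, 36/5)), ProductSet({3/31, 8/9, 9/7, 6*sqrt(11)}, Range(0, 1, 1)))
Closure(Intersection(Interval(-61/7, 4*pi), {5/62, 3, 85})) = {5/62, 3}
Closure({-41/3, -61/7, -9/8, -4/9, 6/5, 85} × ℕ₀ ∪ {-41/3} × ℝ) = ({-41/3} × ℝ) ∪ ({-41/3, -61/7, -9/8, -4/9, 6/5, 85} × ℕ₀)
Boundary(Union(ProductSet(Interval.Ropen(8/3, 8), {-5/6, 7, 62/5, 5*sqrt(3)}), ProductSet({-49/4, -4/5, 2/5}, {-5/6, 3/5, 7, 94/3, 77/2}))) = Union(ProductSet({-49/4, -4/5, 2/5}, {-5/6, 3/5, 7, 94/3, 77/2}), ProductSet(Interval(8/3, 8), {-5/6, 7, 62/5, 5*sqrt(3)}))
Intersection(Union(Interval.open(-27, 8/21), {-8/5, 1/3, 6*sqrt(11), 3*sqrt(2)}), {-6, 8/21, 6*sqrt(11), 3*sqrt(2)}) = {-6, 6*sqrt(11), 3*sqrt(2)}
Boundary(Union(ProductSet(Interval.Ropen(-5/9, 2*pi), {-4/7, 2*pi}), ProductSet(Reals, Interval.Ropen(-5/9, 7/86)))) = Union(ProductSet(Interval(-5/9, 2*pi), {-4/7, 2*pi}), ProductSet(Reals, {-5/9, 7/86}))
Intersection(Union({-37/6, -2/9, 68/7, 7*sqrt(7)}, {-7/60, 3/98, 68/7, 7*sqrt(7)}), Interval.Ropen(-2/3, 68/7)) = {-2/9, -7/60, 3/98}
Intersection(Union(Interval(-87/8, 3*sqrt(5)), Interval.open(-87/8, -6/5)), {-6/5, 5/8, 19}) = {-6/5, 5/8}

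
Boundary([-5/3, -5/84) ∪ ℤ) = {-5/3, -5/84} ∪ (ℤ \ (-5/3, -5/84))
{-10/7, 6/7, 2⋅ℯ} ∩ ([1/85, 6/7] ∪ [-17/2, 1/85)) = {-10/7, 6/7}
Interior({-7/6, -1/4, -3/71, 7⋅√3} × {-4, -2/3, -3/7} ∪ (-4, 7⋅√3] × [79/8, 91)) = (-4, 7⋅√3) × (79/8, 91)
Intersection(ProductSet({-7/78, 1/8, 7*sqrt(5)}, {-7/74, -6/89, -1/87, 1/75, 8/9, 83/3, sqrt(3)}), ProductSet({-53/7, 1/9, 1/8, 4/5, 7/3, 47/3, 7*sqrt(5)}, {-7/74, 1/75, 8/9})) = ProductSet({1/8, 7*sqrt(5)}, {-7/74, 1/75, 8/9})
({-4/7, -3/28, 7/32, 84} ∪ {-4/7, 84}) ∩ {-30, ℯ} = ∅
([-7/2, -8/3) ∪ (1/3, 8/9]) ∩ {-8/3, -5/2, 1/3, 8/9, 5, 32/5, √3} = {8/9}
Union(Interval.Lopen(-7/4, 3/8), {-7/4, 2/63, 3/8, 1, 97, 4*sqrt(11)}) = Union({1, 97, 4*sqrt(11)}, Interval(-7/4, 3/8))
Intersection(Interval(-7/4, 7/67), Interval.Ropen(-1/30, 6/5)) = Interval(-1/30, 7/67)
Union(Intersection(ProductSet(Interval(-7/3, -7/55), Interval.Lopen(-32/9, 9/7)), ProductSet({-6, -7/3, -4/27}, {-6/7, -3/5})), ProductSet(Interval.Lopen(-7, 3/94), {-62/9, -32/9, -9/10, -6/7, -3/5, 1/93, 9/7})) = ProductSet(Interval.Lopen(-7, 3/94), {-62/9, -32/9, -9/10, -6/7, -3/5, 1/93, 9/7})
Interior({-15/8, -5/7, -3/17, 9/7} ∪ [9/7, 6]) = (9/7, 6)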